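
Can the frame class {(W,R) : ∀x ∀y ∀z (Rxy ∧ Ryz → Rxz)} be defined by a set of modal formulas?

This is a Sahlqvist condition; the 4 axiom □p → □□p defines it.
Suppose □p→□□p is valid. Take Rxy, Ryz and set V(p)={w : Rxw}. Then □p at x, so □□p at x, so □p at y, so p at z, i.e. Rxz.

Yes — defined by □p → □□p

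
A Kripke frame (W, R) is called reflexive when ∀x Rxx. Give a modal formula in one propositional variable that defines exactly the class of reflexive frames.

A defining formula is □r → r (the T axiom).
Suppose □r→r is valid. At any x set V(r)={w : Rxw}. Then □r holds at x, so r holds at x, i.e. Rxx.

□r → r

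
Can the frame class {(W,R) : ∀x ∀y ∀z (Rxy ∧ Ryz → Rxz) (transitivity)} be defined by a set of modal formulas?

Yes: it is transitivity, defined by the 4 schema □q → □□q.
Suppose □q→□□q is valid. Take Rxy, Ryz and set V(q)={w : Rxw}. Then □q at x, so □□q at x, so □q at y, so q at z, i.e. Rxz.

Yes, by □q → □□q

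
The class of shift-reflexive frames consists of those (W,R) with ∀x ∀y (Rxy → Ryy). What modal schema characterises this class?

□(□r → r)

The condition is shift-reflexivity. The T□ schema □(□r → r) defines it.
Suppose □(□r→r) is valid. Take Rxy and set V(r)={w : Ryw}. Then at y, □r holds; since □(□r→r) at x, □r→r at y, so r at y, i.e. Ryy.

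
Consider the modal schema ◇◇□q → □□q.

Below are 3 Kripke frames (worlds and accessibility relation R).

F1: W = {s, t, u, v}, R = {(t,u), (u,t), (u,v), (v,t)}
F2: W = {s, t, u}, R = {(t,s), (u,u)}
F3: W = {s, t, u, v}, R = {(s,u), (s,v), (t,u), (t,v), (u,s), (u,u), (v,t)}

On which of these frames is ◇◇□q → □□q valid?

F2

Frame correspondent (Sahlqvist): ∀x ∀y ∀z ((xR²y ∧ xR²z) → ∃w (yRw ∧ z = w)) — i.e. a generalized confluence (Geach) condition.
F1: fails — tR²t, tR²t but no w with tRw and t=w.
F2: holds.
F3: fails — sR²s, sR²s but no w with sRw and s=w.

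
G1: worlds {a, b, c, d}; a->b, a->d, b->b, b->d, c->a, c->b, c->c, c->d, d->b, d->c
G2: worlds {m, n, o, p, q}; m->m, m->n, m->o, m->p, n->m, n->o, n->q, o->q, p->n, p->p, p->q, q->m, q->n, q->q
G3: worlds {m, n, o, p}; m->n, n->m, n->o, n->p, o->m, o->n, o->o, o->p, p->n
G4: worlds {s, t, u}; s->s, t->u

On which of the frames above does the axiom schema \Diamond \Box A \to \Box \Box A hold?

G4

Frame correspondent (Sahlqvist): \forall x \forall y \forall z ((xRy \wedge x R^2 z) \to \exists w (yRw \wedge z = w)) — i.e. a generalized confluence (Geach) condition.
G1: fails — aRb, aR²c but no w with bRw and c=w.
G2: fails — mRm, mR²q but no w with mRw and q=w.
G3: fails — nRm, nR²m but no w with mRw and m=w.
G4: satisfies the condition.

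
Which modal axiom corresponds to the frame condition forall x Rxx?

□s → s

This is reflexivity; the standard corresponding axiom is T: □s → s.
Suppose □s→s is valid. At any x set V(s)={w : Rxw}. Then □s holds at x, so s holds at x, i.e. Rxx.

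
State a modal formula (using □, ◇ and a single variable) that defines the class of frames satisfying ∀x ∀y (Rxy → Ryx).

The condition is symmetry. The B schema q → □◇q defines it.
Suppose q→□◇q is valid. Take Rxy and set V(q)={x}. Then q at x, so □◇q at x, so ◇q at y, so some z with Ryz has q; z=x, i.e. Ryx.

q → □◇q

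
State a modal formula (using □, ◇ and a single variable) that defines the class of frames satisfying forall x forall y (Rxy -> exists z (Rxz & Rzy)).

The condition is density. The C4 schema □□r → □r defines it.
Suppose □□r→□r is valid. Take Rxy and set V(r)={w : xR²w}. Then □□r at x, so □r at x, so r at y, i.e. ∃z(Rxz∧Rzy).

□□r → □r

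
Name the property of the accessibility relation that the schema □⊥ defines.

Emptiness of R

□⊥ is valid iff no world has any successor (otherwise □⊥ fails at any world with one).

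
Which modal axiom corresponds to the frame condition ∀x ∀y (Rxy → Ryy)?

□(□ψ → ψ)

A defining formula is □(□ψ → ψ) (the T□ axiom).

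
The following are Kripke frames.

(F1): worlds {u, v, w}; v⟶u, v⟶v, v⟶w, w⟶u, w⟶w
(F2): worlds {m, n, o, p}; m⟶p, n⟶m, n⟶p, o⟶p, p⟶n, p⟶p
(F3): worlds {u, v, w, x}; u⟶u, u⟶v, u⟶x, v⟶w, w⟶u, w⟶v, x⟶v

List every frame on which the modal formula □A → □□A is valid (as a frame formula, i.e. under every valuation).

This is the axiom for transitivity; its first-order frame correspondent is ∀x ∀y ∀z (Rxy ∧ Ryz → Rxz).
(F1): ✓.
(F2): fails — Rop and Rpn but not Ron.
(F3): fails — Ruv and Rvw but not Ruw.

(F1)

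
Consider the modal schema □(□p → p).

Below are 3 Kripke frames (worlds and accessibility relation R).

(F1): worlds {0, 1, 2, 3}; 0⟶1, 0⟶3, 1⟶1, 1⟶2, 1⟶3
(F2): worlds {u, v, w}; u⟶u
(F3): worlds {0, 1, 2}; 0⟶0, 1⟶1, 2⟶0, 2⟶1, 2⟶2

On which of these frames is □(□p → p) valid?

(F2), (F3)

This is the axiom for shift-reflexivity; its first-order frame correspondent is ∀x ∀y (Rxy → Ryy).
(F1): fails — R12 but not R22.
(F2): condition met.
(F3): condition met.
Valid on: (F2), (F3).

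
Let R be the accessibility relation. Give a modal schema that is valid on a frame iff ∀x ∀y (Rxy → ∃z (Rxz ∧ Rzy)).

The condition is density. The C4 schema □□r → □r defines it.

□□r → □r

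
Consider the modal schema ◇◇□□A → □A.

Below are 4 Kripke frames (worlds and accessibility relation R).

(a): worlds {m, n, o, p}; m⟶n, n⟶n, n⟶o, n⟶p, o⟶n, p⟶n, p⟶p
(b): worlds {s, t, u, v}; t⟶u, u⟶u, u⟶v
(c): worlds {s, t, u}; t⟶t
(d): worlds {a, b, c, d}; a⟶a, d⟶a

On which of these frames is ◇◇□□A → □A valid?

This is the axiom for a generalized confluence (Geach) condition; its first-order frame correspondent is ∀x ∀y ∀z ((xR²y ∧ xRz) → ∃w (yR²w ∧ z = w)).
(a): holds.
(b): fails — tR²v, tRu but no w with vR²w and u=w.
(c): holds.
(d): holds.

(a), (c), (d)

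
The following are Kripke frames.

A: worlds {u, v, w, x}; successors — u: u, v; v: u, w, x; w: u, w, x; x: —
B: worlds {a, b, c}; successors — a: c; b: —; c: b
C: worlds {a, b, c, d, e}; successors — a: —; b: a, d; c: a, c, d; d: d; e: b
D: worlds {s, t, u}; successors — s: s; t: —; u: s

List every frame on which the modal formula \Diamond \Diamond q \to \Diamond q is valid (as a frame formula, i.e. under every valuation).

D

This is the axiom for transitivity; its first-order frame correspondent is \forall x \forall y \forall z (Rxy \wedge Ryz \to Rxz).
A: fails — Ruv and Rvw but not Ruw.
B: fails — Rac and Rcb but not Rab.
C: fails — Reb and Rba but not Rea.
D: ✓.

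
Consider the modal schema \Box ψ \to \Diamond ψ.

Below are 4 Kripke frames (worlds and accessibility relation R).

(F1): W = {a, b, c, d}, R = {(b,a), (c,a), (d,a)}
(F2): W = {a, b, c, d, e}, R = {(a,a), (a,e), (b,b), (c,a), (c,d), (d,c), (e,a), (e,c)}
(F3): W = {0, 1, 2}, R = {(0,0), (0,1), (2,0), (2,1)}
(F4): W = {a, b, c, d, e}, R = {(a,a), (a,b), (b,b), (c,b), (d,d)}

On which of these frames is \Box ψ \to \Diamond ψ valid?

The schema corresponds to seriality: \forall x \exists y Rxy.
(F1): fails — world a has no successor.
(F2): condition met.
(F3): fails — world 1 has no successor.
(F4): fails — world e has no successor.

(F2)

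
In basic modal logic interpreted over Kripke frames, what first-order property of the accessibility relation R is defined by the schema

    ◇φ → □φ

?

Partial functionality

Suppose ◇φ→□φ is valid. Take Rxy, Rxz and set V(φ)={y}. Then ◇φ at x, so □φ at x, so φ at z, i.e. z=y.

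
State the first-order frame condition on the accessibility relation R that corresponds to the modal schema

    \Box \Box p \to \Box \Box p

This is a Sahlqvist (Geach-type) schema ◇^0□^2p → □^2◇^0p.
First-order correspondent: \forall x \forall z (x R^2 z \to \exists w (x R^2 w \wedge z = w)).

\forall x \forall z (x R^2 z \to \exists w (x R^2 w \wedge z = w))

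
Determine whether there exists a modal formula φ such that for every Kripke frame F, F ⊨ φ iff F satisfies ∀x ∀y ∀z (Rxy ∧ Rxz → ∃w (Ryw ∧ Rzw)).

This is a Sahlqvist condition; the .2 axiom ◇□q → □◇q defines it.

Yes, by ◇□q → □◇q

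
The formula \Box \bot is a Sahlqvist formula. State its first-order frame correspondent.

□⊥ is valid iff no world has any successor (otherwise □⊥ fails at any world with one).
Conversely, on a frame with emptiness of R the schema holds at every world under every valuation.
Frame condition: \forall x \forall y \neg Rxy.

emptiness of R: \forall x \forall y \neg Rxy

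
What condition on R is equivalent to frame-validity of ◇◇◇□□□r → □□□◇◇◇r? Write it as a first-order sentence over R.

∀x ∀y ∀z ((xR³y ∧ xR³z) → ∃w (yR³w ∧ zR³w))

This is a Sahlqvist (Geach-type) schema ◇^3□^3r → □^3◇^3r.
First-order correspondent: ∀x ∀y ∀z ((xR³y ∧ xR³z) → ∃w (yR³w ∧ zR³w)).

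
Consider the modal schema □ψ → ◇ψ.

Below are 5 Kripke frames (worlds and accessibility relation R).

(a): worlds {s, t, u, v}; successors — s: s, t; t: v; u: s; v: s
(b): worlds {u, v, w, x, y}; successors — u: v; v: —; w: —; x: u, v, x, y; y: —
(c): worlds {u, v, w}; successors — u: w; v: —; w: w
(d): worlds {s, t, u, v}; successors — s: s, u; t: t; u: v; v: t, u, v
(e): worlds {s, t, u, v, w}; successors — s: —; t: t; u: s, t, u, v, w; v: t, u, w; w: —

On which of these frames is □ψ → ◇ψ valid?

(a), (d)

This is the axiom for seriality; its first-order frame correspondent is ∀x ∃y Rxy.
(a): condition met.
(b): fails — world v has no successor.
(c): fails — world v has no successor.
(d): condition met.
(e): fails — world s has no successor.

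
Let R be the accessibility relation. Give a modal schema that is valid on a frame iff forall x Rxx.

A defining formula is □p → p (the T axiom).
Suppose □p→p is valid. At any x set V(p)={w : Rxw}. Then □p holds at x, so p holds at x, i.e. Rxx.

□p → p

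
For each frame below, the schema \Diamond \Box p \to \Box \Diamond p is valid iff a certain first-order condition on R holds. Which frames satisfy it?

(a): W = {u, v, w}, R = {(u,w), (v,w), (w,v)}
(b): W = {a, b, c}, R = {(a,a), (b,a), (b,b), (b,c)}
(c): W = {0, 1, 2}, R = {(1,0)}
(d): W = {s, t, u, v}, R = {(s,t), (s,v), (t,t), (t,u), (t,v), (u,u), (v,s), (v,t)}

This is the axiom for convergence; its first-order frame correspondent is \forall x \forall y \forall z (Rxy \wedge Rxz \to \exists w (Ryw \wedge Rzw)).
(a): ✓.
(b): fails — Rba and Rbc but a and c have no common successor.
(c): fails — R10 and R10 but 0 and 0 have no common successor.
(d): fails — Rtv and Rtu but v and u have no common successor.
Valid on: (a).

(a)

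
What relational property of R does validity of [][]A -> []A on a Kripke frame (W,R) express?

Density

This schema is the C4 axiom.
It corresponds to density: forall x forall y (Rxy -> exists z (Rxz & Rzy)).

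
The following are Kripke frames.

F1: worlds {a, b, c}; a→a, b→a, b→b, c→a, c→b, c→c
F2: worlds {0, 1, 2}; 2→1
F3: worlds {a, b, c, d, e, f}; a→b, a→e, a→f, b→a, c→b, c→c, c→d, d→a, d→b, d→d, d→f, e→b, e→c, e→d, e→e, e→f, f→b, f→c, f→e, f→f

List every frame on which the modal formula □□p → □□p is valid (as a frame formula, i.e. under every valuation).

F1, F2, F3

Frame correspondent (Sahlqvist): ∀x ∀z (xR²z → ∃w (xR²w ∧ z = w)) — i.e. a generalized confluence (Geach) condition.
F1: ✓.
F2: ✓.
F3: ✓.
Valid on: F1, F2, F3.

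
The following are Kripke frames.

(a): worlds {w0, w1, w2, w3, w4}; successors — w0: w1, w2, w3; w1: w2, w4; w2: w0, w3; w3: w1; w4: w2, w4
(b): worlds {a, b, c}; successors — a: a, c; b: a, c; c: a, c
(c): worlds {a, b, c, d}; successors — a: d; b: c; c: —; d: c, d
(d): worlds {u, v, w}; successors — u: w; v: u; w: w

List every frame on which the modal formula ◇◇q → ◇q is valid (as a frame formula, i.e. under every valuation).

(b)

This is the axiom for a generalized confluence (Geach) condition; its first-order frame correspondent is ∀x ∀y (xR²y → ∃w (y = w ∧ xRw)).
(a): fails — w0R²w0 but no w with w0=w and w0Rw.
(b): condition met.
(c): fails — aR²c but no w with c=w and aRw.
(d): fails — vR²w but no t with w=t and vRt.
Valid on: (b).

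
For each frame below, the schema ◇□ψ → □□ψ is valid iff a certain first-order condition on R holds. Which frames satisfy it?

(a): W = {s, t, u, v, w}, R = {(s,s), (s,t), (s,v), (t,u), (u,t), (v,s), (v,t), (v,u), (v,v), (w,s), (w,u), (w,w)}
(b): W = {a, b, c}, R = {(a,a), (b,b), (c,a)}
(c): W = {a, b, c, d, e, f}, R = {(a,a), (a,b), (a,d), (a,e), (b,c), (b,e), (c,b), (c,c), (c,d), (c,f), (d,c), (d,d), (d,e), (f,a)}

This is the axiom for a generalized confluence (Geach) condition; its first-order frame correspondent is ∀x ∀y ∀z ((xRy ∧ xR²z) → ∃w (yRw ∧ z = w)).
(a): fails — sRs, sR²u but no w* with sRw* and u=w*.
(b): satisfies the condition.
(c): fails — aRa, aR²c but no w with aRw and c=w.

(b)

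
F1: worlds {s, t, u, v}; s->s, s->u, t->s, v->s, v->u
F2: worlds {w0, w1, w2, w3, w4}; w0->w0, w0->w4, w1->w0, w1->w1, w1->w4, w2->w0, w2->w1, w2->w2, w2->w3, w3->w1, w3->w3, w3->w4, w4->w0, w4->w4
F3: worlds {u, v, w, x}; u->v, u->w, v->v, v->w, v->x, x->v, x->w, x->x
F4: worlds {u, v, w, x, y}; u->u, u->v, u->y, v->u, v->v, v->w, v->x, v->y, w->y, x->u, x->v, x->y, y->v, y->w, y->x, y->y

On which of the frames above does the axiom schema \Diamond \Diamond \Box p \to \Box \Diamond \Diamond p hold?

This is the axiom for a generalized confluence (Geach) condition; its first-order frame correspondent is \forall x \forall y \forall z ((x R^2 y \wedge xRz) \to \exists w (yRw \wedge z R^2 w)).
F1: fails — sR²s, sRu but no w with sRw and uR²w.
F2: satisfies the condition.
F3: fails — uR²v, uRw but no t with vRt and wR²t.
F4: satisfies the condition.
Valid on: F2, F4.

F2, F4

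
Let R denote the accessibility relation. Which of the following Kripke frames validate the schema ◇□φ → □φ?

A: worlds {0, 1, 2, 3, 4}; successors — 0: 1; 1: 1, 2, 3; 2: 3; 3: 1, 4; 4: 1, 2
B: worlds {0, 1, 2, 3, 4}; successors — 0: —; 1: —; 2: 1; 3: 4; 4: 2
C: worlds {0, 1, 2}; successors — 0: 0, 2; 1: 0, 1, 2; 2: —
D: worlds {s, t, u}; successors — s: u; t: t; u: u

Frame correspondent (Sahlqvist): ∀x ∀y ∀z (Rxy ∧ Rxz → Ryz) — i.e. the Euclidean property.
A: fails — R12 and R12 but not R22.
B: fails — R21 and R21 but not R11.
C: fails — R02 and R00 but not R20.
D: satisfies the condition.

D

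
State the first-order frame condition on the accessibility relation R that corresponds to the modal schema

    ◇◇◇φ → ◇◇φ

∀x ∀y (xR³y → ∃w (y = w ∧ xR²w))

This is a Sahlqvist (Geach-type) schema ◇^3□^0φ → □^0◇^2φ.
Minimal-valuation argument: fix x; take any y with xR^3y and any z with xR^0z. Set V(φ) to the set of worlds R-reachable from y in exactly 0 steps. Then □^0φ holds at y, so the antecedent holds at x; validity forces ◇^2φ at z, giving a w with zR^2w and yR^0w.
First-order correspondent: ∀x ∀y (xR³y → ∃w (y = w ∧ xR²w)).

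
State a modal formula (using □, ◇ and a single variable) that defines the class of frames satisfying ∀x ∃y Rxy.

The condition is seriality. The D schema □q → ◇q defines it.

□q → ◇q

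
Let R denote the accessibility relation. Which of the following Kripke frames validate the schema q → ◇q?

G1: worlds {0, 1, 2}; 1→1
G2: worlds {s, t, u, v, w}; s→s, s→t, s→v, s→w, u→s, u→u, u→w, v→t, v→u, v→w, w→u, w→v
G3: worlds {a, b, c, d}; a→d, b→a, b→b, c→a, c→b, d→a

The schema corresponds to reflexivity: ∀x Rxx.
G1: fails — world 0 does not see itself.
G2: fails — world t does not see itself.
G3: fails — world a does not see itself.
Valid on no frame.

none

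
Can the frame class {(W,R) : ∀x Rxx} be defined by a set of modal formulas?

The condition is reflexivity. A defining modal formula is □q → q.
Suppose □q→q is valid. At any x set V(q)={w : Rxw}. Then □q holds at x, so q holds at x, i.e. Rxx.

Yes, by □q → q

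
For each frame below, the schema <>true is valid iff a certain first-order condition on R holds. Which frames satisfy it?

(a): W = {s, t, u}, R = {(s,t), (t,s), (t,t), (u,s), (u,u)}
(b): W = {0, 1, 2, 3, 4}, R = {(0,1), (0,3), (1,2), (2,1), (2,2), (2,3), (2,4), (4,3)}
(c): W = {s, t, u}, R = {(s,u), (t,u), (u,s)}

The schema corresponds to seriality: forall x exists y Rxy.
(a): ✓.
(b): fails — world 3 has no successor.
(c): ✓.
Valid on: (a), (c).

(a), (c)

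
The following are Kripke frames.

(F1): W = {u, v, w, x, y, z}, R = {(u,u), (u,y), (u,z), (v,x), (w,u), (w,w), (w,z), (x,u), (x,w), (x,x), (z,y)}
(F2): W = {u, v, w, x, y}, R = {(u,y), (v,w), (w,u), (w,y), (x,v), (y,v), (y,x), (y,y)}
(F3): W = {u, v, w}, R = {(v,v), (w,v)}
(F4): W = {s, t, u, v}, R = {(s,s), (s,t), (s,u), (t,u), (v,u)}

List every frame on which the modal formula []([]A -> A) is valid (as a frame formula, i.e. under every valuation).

(F3)

This is the axiom for shift-reflexivity; its first-order frame correspondent is forall x forall y (Rxy -> Ryy).
(F1): fails — Ruz but not Rzz.
(F2): fails — Ryx but not Rxx.
(F3): satisfies the condition.
(F4): fails — Rvu but not Ruu.
Valid on: (F3).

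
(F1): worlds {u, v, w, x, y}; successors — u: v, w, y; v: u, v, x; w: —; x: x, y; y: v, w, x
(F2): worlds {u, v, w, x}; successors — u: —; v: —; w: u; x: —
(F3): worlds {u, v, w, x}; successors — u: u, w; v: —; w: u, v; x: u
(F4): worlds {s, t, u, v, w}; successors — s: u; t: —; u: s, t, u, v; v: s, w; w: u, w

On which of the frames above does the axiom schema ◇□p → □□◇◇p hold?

The schema corresponds to a generalized confluence (Geach) condition: ∀x ∀y ∀z ((xRy ∧ xR²z) → ∃w (yRw ∧ zR²w)).
(F1): fails — uRv, uR²w but no t with vRt and wR²t.
(F2): condition met.
(F3): fails — uRu, uR²v but no t with uRt and vR²t.
(F4): fails — sRu, sR²t but no w* with uRw* and tR²w*.
Valid on: (F2).

(F2)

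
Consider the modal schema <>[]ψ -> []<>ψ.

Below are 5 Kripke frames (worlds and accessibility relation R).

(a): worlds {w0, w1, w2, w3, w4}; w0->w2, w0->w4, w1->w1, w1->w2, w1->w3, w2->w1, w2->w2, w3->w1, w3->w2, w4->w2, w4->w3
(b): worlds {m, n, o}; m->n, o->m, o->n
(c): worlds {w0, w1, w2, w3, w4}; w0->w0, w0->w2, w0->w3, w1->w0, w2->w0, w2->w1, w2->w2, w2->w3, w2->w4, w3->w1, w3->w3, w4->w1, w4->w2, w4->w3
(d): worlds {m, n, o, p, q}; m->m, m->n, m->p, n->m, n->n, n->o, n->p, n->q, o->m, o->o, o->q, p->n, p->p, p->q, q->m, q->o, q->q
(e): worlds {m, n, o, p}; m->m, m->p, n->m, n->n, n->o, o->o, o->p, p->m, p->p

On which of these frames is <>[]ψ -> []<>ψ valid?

(a), (d), (e)

Frame correspondent (Sahlqvist): forall x forall y forall z (Rxy & Rxz -> exists w (Ryw & Rzw)) — i.e. convergence.
(a): condition met.
(b): fails — Rmn and Rmn but n and n have no common successor.
(c): fails — Rw2w4 and Rw2w1 but w4 and w1 have no common successor.
(d): condition met.
(e): condition met.
Valid on: (a), (d), (e).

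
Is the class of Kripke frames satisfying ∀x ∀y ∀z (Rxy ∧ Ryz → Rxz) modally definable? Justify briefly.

The condition is transitivity. A defining modal formula is □p → □□p.

Definable; □p → □□p defines it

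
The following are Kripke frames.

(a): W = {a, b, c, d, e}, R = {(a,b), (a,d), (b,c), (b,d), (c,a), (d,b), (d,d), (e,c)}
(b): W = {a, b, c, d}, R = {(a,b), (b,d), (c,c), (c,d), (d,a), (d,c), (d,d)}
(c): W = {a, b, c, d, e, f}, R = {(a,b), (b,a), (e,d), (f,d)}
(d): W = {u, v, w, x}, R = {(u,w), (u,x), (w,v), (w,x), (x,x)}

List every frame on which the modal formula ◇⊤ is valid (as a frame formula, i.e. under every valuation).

(a), (b)

The schema corresponds to seriality: ∀x ∃y Rxy.
(a): holds.
(b): holds.
(c): fails — world c has no successor.
(d): fails — world v has no successor.
Valid on: (a), (b).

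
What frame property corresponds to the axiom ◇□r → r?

Equivalently (dual form): r → □◇r.
Suppose r→□◇r is valid. Take Rxy and set V(r)={x}. Then r at x, so □◇r at x, so ◇r at y, so some z with Ryz has r; z=x, i.e. Ryx.

symmetry: ∀x ∀y (Rxy → Ryx)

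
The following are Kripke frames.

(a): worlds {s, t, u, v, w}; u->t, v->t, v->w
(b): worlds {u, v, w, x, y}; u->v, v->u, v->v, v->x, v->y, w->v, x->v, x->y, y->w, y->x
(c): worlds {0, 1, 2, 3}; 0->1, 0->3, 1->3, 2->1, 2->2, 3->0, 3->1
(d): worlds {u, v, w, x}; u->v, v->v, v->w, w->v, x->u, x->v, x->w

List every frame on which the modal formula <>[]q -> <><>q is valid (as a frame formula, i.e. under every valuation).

This is the axiom for a generalized confluence (Geach) condition; its first-order frame correspondent is forall x forall y (xRy -> exists w (yRw & x R^2 w)).
(a): fails — uRt but no w* with tRw* and uR²w*.
(b): holds.
(c): holds.
(d): holds.

(b), (c), (d)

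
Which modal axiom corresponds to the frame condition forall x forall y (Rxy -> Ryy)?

□(□r → r)

A defining formula is □(□r → r) (the T□ axiom).
Suppose □(□r→r) is valid. Take Rxy and set V(r)={w : Ryw}. Then at y, □r holds; since □(□r→r) at x, □r→r at y, so r at y, i.e. Ryy.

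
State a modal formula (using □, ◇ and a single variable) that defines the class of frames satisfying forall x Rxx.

□s → s

The condition is reflexivity. The T schema □s → s defines it.
Suppose □s→s is valid. At any x set V(s)={w : Rxw}. Then □s holds at x, so s holds at x, i.e. Rxx.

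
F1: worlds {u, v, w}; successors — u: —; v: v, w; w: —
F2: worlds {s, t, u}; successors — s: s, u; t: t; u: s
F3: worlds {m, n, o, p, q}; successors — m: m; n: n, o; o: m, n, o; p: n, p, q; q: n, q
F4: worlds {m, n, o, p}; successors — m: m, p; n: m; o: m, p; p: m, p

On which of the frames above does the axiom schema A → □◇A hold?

F2

Frame correspondent (Sahlqvist): ∀x ∀y (Rxy → Ryx) — i.e. symmetry.
F1: fails — Rvw but not Rwv.
F2: satisfies the condition.
F3: fails — Rom but not Rmo.
F4: fails — Rom but not Rmo.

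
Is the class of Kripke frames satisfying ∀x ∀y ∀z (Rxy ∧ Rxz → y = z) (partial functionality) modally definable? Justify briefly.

Yes — defined by ◇q → □q

Yes: it is partial functionality, defined by the CD schema ◇q → □q.
Suppose ◇q→□q is valid. Take Rxy, Rxz and set V(q)={y}. Then ◇q at x, so □q at x, so q at z, i.e. z=y.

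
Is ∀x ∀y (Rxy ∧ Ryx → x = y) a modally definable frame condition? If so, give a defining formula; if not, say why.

No — not modally definable

Any modally definable frame class is closed under surjective bounded morphisms.
The 8-cycle (worlds 0,1,2,3,4,5,6,7 with 0→1→2→3→4→5→6→7→0) is antisymmetric. Sending even-indexed worlds to s and odd-indexed worlds to t is a surjective bounded morphism onto the two-world frame with s↔t, which is not antisymmetric.
So no modal formula (or set of formulas) defines exactly the antisymmetric frames.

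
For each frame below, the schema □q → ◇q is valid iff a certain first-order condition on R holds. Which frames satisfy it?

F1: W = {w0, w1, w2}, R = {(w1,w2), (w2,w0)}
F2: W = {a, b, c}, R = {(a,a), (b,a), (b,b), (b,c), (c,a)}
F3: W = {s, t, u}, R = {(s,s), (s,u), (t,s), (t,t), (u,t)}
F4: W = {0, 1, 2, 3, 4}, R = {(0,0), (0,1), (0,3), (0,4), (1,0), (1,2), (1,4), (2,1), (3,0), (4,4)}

F2, F3, F4

The schema corresponds to seriality: ∀x ∃y Rxy.
F1: fails — world w0 has no successor.
F2: condition met.
F3: condition met.
F4: condition met.
Valid on: F2, F3, F4.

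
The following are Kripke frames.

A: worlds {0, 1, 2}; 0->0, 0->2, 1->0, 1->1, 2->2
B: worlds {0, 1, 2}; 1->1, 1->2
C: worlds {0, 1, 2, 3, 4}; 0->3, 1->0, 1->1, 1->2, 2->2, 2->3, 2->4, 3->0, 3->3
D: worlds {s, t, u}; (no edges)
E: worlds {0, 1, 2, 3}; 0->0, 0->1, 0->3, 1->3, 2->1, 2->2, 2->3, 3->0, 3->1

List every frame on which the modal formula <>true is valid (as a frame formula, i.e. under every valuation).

This is the axiom for seriality; its first-order frame correspondent is forall x exists y Rxy.
A: satisfies the condition.
B: fails — world 0 has no successor.
C: fails — world 4 has no successor.
D: fails — world s has no successor.
E: satisfies the condition.
Valid on: A, E.

A, E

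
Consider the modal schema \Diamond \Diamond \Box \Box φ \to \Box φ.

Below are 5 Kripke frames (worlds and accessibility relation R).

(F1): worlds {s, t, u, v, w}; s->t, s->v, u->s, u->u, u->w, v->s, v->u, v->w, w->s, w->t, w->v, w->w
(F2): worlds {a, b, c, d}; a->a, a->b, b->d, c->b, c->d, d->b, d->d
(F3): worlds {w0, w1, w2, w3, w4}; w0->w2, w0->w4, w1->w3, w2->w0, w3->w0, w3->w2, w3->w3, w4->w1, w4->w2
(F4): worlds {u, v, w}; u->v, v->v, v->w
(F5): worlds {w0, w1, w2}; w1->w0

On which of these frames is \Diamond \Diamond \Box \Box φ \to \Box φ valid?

(F5)

The schema corresponds to a generalized confluence (Geach) condition: \forall x \forall y \forall z ((x R^2 y \wedge xRz) \to \exists w (y R^2 w \wedge z = w)).
(F1): fails — sR²s, sRt but no w* with sR²w* and t=w*.
(F2): fails — aR²b, aRa but no w with bR²w and a=w.
(F3): fails — w0R²w0, w0Rw4 but no w with w0R²w and w4=w.
(F4): fails — uR²w, uRv but no t with wR²t and v=t.
(F5): holds.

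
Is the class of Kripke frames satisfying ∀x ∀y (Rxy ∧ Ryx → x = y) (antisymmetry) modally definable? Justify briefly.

No — not modally definable

Any modally definable frame class is closed under surjective bounded morphisms.
The 6-cycle (worlds a,b,c,d,e,f with a→b→c→d→e→f→a) is antisymmetric. Sending even-indexed worlds to a and odd-indexed worlds to b is a surjective bounded morphism onto the two-world frame with a↔b, which is not antisymmetric.
So the class is not modally definable.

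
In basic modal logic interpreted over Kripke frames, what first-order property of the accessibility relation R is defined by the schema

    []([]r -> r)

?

This schema is the T□ axiom.
It corresponds to shift-reflexivity: forall x forall y (Rxy -> Ryy).

shift-reflexivity: forall x forall y (Rxy -> Ryy)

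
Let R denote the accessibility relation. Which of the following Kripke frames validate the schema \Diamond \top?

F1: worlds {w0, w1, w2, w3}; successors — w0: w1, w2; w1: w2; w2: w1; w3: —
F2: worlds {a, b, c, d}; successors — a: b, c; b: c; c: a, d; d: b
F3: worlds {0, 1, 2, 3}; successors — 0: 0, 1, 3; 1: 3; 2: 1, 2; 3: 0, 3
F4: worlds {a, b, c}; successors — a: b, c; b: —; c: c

The schema corresponds to seriality: \forall x \exists y Rxy.
F1: fails — world w3 has no successor.
F2: condition met.
F3: condition met.
F4: fails — world b has no successor.
Valid on: F2, F3.

F2, F3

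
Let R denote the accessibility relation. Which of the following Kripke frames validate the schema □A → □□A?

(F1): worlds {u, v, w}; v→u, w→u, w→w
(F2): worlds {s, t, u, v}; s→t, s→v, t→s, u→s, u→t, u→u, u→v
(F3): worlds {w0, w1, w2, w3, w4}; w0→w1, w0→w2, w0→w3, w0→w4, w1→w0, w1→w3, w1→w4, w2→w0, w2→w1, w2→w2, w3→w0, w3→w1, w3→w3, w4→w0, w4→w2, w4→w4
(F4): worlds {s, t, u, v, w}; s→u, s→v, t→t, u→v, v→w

(F1)

This is the axiom for transitivity; its first-order frame correspondent is ∀x ∀y ∀z (Rxy ∧ Ryz → Rxz).
(F1): condition met.
(F2): fails — Rts and Rsv but not Rtv.
(F3): fails — Rw1w0 and Rw0w1 but not Rw1w1.
(F4): fails — Ruv and Rvw but not Ruw.
Valid on: (F1).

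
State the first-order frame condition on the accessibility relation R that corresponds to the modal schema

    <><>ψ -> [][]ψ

This is a Sahlqvist (Geach-type) schema ◇^2□^0ψ → □^2◇^0ψ.
First-order correspondent: forall x forall y forall z ((x R^2 y & x R^2 z) -> exists w (y = w & z = w)).

forall x forall y forall z ((x R^2 y & x R^2 z) -> exists w (y = w & z = w))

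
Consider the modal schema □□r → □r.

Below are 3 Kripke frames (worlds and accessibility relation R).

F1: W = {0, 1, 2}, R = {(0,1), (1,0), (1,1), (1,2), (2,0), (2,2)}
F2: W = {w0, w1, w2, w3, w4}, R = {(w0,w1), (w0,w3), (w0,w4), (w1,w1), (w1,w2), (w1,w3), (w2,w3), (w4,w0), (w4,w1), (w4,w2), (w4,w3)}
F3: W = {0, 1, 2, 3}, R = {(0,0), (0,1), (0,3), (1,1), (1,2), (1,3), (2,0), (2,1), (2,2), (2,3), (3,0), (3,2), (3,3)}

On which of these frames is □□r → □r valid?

Frame correspondent (Sahlqvist): ∀x ∀y (Rxy → ∃z (Rxz ∧ Rzy)) — i.e. density.
F1: holds.
F2: fails — Rw0w4 but no z with Rw0z and Rzw4.
F3: holds.

F1, F3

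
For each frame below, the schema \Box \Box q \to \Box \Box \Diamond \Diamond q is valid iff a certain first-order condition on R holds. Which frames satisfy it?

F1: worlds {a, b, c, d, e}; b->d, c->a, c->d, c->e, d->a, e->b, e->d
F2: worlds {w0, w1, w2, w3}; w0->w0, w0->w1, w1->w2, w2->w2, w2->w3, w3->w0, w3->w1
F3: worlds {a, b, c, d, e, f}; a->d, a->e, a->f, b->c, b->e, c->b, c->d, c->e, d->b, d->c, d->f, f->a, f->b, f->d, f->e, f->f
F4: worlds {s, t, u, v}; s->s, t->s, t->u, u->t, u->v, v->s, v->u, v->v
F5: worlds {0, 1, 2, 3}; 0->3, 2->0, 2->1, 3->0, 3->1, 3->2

Frame correspondent (Sahlqvist): \forall x \forall z (x R^2 z \to \exists w (x R^2 w \wedge z R^2 w)) — i.e. a generalized confluence (Geach) condition.
F1: fails — bR²a but no w with bR²w and aR²w.
F2: satisfies the condition.
F3: fails — aR²e but no w with aR²w and eR²w.
F4: satisfies the condition.
F5: fails — 0R²1 but no w with 0R²w and 1R²w.

F2, F4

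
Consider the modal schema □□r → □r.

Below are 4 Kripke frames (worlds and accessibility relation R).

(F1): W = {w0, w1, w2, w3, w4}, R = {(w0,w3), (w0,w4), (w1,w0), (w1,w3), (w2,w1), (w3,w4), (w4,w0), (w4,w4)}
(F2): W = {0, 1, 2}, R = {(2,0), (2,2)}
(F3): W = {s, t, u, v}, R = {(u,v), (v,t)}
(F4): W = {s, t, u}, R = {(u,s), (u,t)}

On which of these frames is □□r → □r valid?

This is the axiom for density; its first-order frame correspondent is ∀x ∀y (Rxy → ∃z (Rxz ∧ Rzy)).
(F1): fails — Rw1w0 but no z with Rw1z and Rzw0.
(F2): satisfies the condition.
(F3): fails — Ruv but no z with Ruz and Rzv.
(F4): fails — Rus but no z with Ruz and Rzs.

(F2)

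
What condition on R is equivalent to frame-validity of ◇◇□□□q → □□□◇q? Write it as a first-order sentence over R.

This is a Sahlqvist (Geach-type) schema ◇^2□^3q → □^3◇^1q.
Minimal-valuation argument: fix x; take any y with xR^2y and any z with xR^3z. Set V(q) to the set of worlds R-reachable from y in exactly 3 steps. Then □^3q holds at y, so the antecedent holds at x; validity forces ◇^1q at z, giving a w with zR^1w and yR^3w.
First-order correspondent: ∀x ∀y ∀z ((xR²y ∧ xR³z) → ∃w (yR³w ∧ zRw)).

∀x ∀y ∀z ((xR²y ∧ xR³z) → ∃w (yR³w ∧ zRw))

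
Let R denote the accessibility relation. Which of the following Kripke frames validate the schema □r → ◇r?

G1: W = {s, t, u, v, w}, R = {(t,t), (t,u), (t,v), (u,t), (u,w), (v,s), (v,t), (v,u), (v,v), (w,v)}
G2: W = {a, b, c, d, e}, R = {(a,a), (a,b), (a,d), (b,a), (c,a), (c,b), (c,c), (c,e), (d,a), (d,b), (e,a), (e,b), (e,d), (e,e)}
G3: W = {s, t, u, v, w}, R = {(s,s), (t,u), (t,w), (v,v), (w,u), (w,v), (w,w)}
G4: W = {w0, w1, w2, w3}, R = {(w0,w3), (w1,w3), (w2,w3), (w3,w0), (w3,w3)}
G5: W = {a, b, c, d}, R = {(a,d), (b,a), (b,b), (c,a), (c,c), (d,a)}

The schema corresponds to seriality: ∀x ∃y Rxy.
G1: fails — world s has no successor.
G2: satisfies the condition.
G3: fails — world u has no successor.
G4: satisfies the condition.
G5: satisfies the condition.
Valid on: G2, G4, G5.

G2, G4, G5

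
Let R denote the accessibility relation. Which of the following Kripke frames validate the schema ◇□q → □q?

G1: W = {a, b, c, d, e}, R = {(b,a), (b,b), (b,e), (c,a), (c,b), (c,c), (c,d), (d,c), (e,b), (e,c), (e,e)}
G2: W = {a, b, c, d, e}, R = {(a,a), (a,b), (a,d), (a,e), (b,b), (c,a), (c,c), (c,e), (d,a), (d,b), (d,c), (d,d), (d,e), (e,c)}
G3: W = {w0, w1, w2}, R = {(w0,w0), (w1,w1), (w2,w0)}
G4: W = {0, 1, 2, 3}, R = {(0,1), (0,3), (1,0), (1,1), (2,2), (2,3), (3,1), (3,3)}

G3

Frame correspondent (Sahlqvist): ∀x ∀y ∀z (Rxy ∧ Rxz → Ryz) — i.e. the Euclidean property.
G1: fails — Rba and Rbb but not Rab.
G2: fails — Rab and Rae but not Rbe.
G3: satisfies the condition.
G4: fails — R01 and R03 but not R13.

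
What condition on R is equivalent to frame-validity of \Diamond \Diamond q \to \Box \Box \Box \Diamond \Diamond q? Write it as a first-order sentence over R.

This is a Sahlqvist (Geach-type) schema ◇^2□^0q → □^3◇^2q.
Minimal-valuation argument: fix x; take any y with xR^2y and any z with xR^3z. Set V(q) to the set of worlds R-reachable from y in exactly 0 steps. Then □^0q holds at y, so the antecedent holds at x; validity forces ◇^2q at z, giving a w with zR^2w and yR^0w.
First-order correspondent: \forall x \forall y \forall z ((x R^2 y \wedge x R^3 z) \to \exists w (y = w \wedge z R^2 w)).

\forall x \forall y \forall z ((x R^2 y \wedge x R^3 z) \to \exists w (y = w \wedge z R^2 w))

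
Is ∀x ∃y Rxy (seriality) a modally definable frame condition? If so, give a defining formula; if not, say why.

This is a Sahlqvist condition; the D axiom □p → ◇p defines it.
Suppose □p→◇p is valid. At any x set V(p)=W. Then □p at x, so ◇p at x, so x has a successor.

Definable; □p → ◇p defines it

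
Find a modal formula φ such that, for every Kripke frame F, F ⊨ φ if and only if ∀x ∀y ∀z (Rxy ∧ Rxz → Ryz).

◇s → □◇s

A defining formula is ◇s → □◇s (the 5 axiom).
Suppose ◇s→□◇s is valid. Take Rxy, Rxz and set V(s)={y}. Then ◇s at x, so □◇s at x, so ◇s at z, so some w with Rzw has s; w=y, i.e. Rzy. By symmetry of the argument, Ryz.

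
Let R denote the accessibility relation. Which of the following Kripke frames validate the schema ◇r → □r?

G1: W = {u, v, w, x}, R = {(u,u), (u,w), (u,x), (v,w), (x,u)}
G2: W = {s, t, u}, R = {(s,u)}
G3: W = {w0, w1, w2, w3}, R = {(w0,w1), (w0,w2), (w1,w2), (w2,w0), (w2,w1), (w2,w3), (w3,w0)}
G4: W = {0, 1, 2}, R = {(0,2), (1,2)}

The schema corresponds to partial functionality: ∀x ∀y ∀z (Rxy ∧ Rxz → y = z).
G1: fails — u sees both u and w.
G2: holds.
G3: fails — w0 sees both w1 and w2.
G4: holds.

G2, G4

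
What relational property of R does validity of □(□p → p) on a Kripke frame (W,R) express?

Suppose □(□p→p) is valid. Take Rxy and set V(p)={w : Ryw}. Then at y, □p holds; since □(□p→p) at x, □p→p at y, so p at y, i.e. Ryy.
The converse is a direct semantic check.
Frame condition: ∀x ∀y (Rxy → Ryy).

shift-reflexivity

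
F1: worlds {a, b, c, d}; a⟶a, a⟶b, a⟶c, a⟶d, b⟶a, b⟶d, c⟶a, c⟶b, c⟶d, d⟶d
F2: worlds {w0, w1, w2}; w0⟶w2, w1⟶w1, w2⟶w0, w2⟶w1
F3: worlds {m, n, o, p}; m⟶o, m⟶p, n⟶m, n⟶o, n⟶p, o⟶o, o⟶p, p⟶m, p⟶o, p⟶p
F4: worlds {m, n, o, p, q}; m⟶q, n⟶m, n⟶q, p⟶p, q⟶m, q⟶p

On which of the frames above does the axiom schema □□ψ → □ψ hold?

F1, F3

Frame correspondent (Sahlqvist): ∀x ∀y (Rxy → ∃z (Rxz ∧ Rzy)) — i.e. density.
F1: ✓.
F2: fails — Rw0w2 but no z with Rw0z and Rzw2.
F3: ✓.
F4: fails — Rqm but no z with Rqz and Rzm.
Valid on: F1, F3.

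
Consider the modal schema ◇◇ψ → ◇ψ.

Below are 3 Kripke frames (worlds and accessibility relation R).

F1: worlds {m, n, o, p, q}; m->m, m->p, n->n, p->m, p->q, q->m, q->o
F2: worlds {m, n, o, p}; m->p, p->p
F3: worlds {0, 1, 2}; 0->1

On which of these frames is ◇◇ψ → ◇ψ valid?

F2, F3

This is the axiom for a generalized confluence (Geach) condition; its first-order frame correspondent is ∀x ∀y (xR²y → ∃w (y = w ∧ xRw)).
F1: fails — mR²q but no w with q=w and mRw.
F2: satisfies the condition.
F3: satisfies the condition.
Valid on: F2, F3.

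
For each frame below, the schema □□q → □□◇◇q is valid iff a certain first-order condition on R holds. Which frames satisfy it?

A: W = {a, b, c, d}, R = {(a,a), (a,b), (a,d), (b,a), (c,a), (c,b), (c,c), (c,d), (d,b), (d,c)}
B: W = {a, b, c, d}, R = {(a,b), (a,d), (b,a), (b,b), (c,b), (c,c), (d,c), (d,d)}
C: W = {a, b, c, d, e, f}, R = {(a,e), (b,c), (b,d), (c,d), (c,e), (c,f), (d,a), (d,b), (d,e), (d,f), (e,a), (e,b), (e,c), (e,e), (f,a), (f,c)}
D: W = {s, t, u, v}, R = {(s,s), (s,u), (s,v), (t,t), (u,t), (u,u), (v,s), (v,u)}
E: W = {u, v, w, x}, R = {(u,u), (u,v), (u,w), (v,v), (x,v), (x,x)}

Frame correspondent (Sahlqvist): ∀x ∀z (xR²z → ∃w (xR²w ∧ zR²w)) — i.e. a generalized confluence (Geach) condition.
A: holds.
B: holds.
C: holds.
D: holds.
E: fails — uR²w but no t with uR²t and wR²t.
Valid on: A, B, C, D.

A, B, C, D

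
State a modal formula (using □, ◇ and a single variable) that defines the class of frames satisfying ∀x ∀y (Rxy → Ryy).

A defining formula is □(□ψ → ψ) (the T□ axiom).

□(□ψ → ψ)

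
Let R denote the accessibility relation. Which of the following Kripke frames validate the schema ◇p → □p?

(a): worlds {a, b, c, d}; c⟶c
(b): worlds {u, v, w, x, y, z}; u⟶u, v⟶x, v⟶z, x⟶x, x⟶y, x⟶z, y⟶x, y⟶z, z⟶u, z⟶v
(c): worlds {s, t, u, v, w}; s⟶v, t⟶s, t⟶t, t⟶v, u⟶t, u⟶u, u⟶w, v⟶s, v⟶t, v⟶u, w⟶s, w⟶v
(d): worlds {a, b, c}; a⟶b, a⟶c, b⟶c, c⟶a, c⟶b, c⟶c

Frame correspondent (Sahlqvist): ∀x ∀y ∀z (Rxy ∧ Rxz → y = z) — i.e. partial functionality.
(a): holds.
(b): fails — v sees both x and z.
(c): fails — t sees both s and t.
(d): fails — a sees both b and c.
Valid on: (a).

(a)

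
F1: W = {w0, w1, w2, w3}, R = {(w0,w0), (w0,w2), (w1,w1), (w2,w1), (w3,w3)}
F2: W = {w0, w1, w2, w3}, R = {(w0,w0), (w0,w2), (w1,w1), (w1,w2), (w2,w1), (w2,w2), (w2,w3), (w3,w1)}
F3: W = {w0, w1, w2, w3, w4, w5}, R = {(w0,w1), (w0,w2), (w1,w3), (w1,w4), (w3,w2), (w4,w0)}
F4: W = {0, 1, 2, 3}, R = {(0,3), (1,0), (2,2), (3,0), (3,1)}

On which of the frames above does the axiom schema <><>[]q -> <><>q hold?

Frame correspondent (Sahlqvist): forall x forall y (x R^2 y -> exists w (yRw & x R^2 w)) — i.e. a generalized confluence (Geach) condition.
F1: condition met.
F2: condition met.
F3: fails — w0R²w3 but no w with w3Rw and w0R²w.
F4: fails — 0R²0 but no w with 0Rw and 0R²w.
Valid on: F1, F2.

F1, F2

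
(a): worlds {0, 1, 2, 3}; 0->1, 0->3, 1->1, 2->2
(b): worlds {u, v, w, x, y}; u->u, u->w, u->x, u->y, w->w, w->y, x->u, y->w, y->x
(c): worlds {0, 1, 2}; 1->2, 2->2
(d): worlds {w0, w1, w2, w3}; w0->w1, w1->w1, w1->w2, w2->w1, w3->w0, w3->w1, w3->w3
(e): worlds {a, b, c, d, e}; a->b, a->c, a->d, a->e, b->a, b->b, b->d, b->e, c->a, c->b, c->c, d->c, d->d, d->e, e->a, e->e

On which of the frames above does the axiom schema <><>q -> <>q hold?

(a), (c)

The schema corresponds to transitivity: forall x forall y forall z (Rxy & Ryz -> Rxz).
(a): satisfies the condition.
(b): fails — Ryx and Rxu but not Ryu.
(c): satisfies the condition.
(d): fails — Rw3w1 and Rw1w2 but not Rw3w2.
(e): fails — Rde and Rea but not Rda.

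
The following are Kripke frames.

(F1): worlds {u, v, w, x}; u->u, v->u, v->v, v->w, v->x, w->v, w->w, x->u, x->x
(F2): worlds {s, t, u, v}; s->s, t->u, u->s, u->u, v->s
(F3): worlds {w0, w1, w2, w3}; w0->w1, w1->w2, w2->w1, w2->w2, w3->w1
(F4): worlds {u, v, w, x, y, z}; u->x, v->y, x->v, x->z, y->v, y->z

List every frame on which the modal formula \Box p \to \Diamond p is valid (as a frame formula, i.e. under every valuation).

This is the axiom for seriality; its first-order frame correspondent is \forall x \exists y Rxy.
(F1): condition met.
(F2): condition met.
(F3): condition met.
(F4): fails — world w has no successor.
Valid on: (F1), (F2), (F3).

(F1), (F2), (F3)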